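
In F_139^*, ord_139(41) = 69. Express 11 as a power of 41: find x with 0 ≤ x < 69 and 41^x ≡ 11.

Baby-step giant-step with m = ceil(sqrt(69)) = 9.
Baby table (41^j mod 139 for j=0..8):
  0:1  1:41  2:13  3:116  4:30  5:118  6:112  7:5
  8:66
Giant step factor: 41^(-9) ≡ 77 (mod 139).
Scan 11·77^i mod 139 for i = 0, 1, …:
  i=0: 11   i=1: 13
Match at i=1, j=2: x = 1·9 + 2 = 11.

11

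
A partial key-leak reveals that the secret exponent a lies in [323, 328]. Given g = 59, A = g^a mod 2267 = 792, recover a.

328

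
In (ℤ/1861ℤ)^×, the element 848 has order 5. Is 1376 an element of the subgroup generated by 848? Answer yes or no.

yes

1376 ∈ ⟨848⟩ iff 1376^5 ≡ 1 (mod 1861), since |⟨848⟩| = 5.
1376^5 mod 1861 = 1.
Since 1 = 1, 1376 lies in the subgroup.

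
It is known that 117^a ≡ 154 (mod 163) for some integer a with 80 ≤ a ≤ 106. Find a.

85

Compute 117^80 mod 163 = 39, then multiply by 117 repeatedly:
  117^80=39  117^81=162  117^82=46  117^83=3  117^84=25
  117^85=154
Found 154 at exponent 85.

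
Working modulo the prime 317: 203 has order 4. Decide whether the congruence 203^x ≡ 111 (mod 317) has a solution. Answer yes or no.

no

⟨203⟩ has order 4; its elements mod 317 are {1, 114, 203, 316}.
111 is not in this set.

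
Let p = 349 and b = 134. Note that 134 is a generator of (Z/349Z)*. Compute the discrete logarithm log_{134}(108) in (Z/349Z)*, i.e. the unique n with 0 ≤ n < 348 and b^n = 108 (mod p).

Baby-step giant-step with m = ceil(sqrt(348)) = 19.
Baby table (134^j mod 349 for j=0..18):
  0:1  1:134  2:157  3:98  4:219  5:30  6:181  7:173
  8:148  9:288  10:202  11:195  12:304  13:252  14:264  15:127
  16:266  17:46  18:231
Giant step factor: 134^(-19) ≡ 212 (mod 349).
Scan 108·212^i mod 349 for i = 0, 1, …:
  i=0: 108   i=1: 211   i=2: 60   i=3: 156
  i=4: 266
Match at i=4, j=16: n = 4·19 + 16 = 92.

92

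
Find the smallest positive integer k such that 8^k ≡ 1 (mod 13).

The order of 8 must divide p − 1 = 12 = 2^2 · 3.
Divisors: 1, 2, 3, 4, 6, 12.
Check each in increasing order: 8^1 ≡ 8;  8^2 ≡ 12;  8^3 ≡ 5;  8^4 ≡ 1.
Smallest exponent giving 1 is 4.

4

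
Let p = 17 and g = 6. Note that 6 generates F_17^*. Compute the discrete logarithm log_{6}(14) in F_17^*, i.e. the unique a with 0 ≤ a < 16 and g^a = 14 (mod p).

Successive powers of 6 modulo 17:
  6^0=1  6^1=6  6^2=2  6^3=12  6^4=4  6^5=7
  6^6=8  6^7=14
So 6^7 ≡ 14 (mod 17), giving a = 7.

7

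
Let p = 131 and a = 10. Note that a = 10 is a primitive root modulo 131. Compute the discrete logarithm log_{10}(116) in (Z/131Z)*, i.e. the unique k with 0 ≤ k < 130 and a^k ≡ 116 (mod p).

Baby-step giant-step with m = ceil(sqrt(130)) = 12.
Baby table (10^j mod 131 for j=0..11):
  0:1  1:10  2:100  3:83  4:44  5:47  6:77  7:115
  8:102  9:103  10:113  11:82
Giant step factor: 10^(-12) ≡ 27 (mod 131).
Scan 116·27^i mod 131 for i = 0, 1, …:
  i=0: 116   i=1: 119   i=2: 69   i=3: 29
  i=4: 128   i=5: 50   i=6: 40   i=7: 32
  i=8: 78   i=9: 10
Match at i=9, j=1: k = 9·12 + 1 = 109.

109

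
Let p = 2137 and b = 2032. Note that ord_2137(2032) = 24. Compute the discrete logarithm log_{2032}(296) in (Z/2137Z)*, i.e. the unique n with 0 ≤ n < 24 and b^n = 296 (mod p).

Successive powers of 2032 modulo 2137:
  2032^0=1  2032^1=2032  2032^2=340  2032^3=629  2032^4=202  2032^5=160
  2032^6=296
So 2032^6 ≡ 296 (mod 2137), giving n = 6.

6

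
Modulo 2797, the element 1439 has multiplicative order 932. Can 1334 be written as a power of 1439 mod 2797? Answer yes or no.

yes

1334 ∈ ⟨1439⟩ iff 1334^932 ≡ 1 (mod 2797), since |⟨1439⟩| = 932.
1334^932 mod 2797 = 1.
Since 1 = 1, 1334 lies in the subgroup.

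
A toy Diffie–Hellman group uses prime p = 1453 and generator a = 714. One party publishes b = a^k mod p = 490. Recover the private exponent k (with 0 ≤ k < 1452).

Baby-step giant-step with m = ceil(sqrt(1452)) = 39.
Baby table (714^j mod 1453 for j=0..38):
  0:1  1:714  2:1246  3:408  4:712  5:1271  6:822  7:1349
  8:1300  9:1186  10:1158  11:55  12:39  13:239  14:645  15:1382
  16:161  17:167  18:92  19:303  20:1298  21:1211  22:119  23:692
  24:68  25:603  26:454  27:137  28:467  29:701  30:682  31:193
  32:1220  33:733  34:282  35:834  36:1199  37:269  38:270
Giant step factor: 714^(-39) ≡ 158 (mod 1453).
Scan 490·158^i mod 1453 for i = 0, 1, …:
  i=0: 490   i=1: 411   i=2: 1006   i=3: 571
  i=4: 132   i=5: 514   i=6: 1297   i=7: 53
  i=8: 1109   i=9: 862     …   i=32: 1164
  i=33: 834
Match at i=33, j=35: k = 33·39 + 35 = 1322.

1322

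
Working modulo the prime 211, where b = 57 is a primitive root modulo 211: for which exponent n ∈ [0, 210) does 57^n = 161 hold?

20

Baby-step giant-step with m = ceil(sqrt(210)) = 15.
Baby table (57^j mod 211 for j=0..14):
  0:1  1:57  2:84  3:146  4:93  5:26  6:5  7:74
  8:209  9:97  10:43  11:130  12:25  13:159  14:201
Giant step factor: 57^(-15) ≡ 67 (mod 211).
Scan 161·67^i mod 211 for i = 0, 1, …:
  i=0: 161   i=1: 26
Match at i=1, j=5: n = 1·15 + 5 = 20.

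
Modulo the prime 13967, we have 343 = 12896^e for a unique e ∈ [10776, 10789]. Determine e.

Compute 12896^10776 mod 13967 = 6715, then multiply by 12896 repeatedly:
  12896^10776=6715  12896^10777=1240  12896^10778=12792  12896^10779=1395  12896^10780=424
  12896^10781=6807  12896^10782=477  12896^10783=5912  12896^10784=9266  12896^10785=6651
  12896^10786=13916  12896^10787=12720  12896^10788=8672  12896^10789=343
Found 343 at exponent 10789.

10789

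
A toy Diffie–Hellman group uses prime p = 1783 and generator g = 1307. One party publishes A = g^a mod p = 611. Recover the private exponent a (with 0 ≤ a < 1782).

Baby-step giant-step with m = ceil(sqrt(1782)) = 43.
Baby table (1307^j mod 1783 for j=0..42):
  0:1  1:1307  2:135  3:1711  4:395  5:978  6:1618  7:88
  8:904  9:1182  10:796  11:883  12:480  13:1527  14:612  15:1100
  16:602  17:511  18:1035  19:1231  20:651  21:366  22:518  23:1269
  24:393  25:147  26:1348  27:232  28:114  29:1009  30:1126  31:707
  32:455  33:946  34:803  35:1117  36:1425  37:1023  38:1594  39:814
  40:1230  41:1127  42:231
Giant step factor: 1307^(-43) ≡ 1097 (mod 1783).
Scan 611·1097^i mod 1783 for i = 0, 1, …:
  i=0: 611   i=1: 1642   i=2: 444   i=3: 309
  i=4: 203   i=5: 1599   i=6: 1414   i=7: 1731
  i=8: 12   i=9: 683     …   i=29: 312
  i=30: 1711
Match at i=30, j=3: a = 30·43 + 3 = 1293.

1293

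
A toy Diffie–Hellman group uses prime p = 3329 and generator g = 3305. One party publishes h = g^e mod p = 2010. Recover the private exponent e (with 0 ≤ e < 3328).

Baby-step giant-step with m = ceil(sqrt(3328)) = 58.
Baby table (3305^j mod 3329 for j=0..57):
  0:1  1:3305  2:576  3:2821  4:2205  5:344  6:1731  7:1733
  8:1685  9:2837  10:1821  11:2902  12:261  13:394  14:531  15:572
  16:2917  17:3230  18:2376  19:2898  20:357  21:1419  22:2563  23:1739
  24:1541  25:2964  26:2102  27:2816  28:2325  29:793  30:942  31:695
  32:3294  33:840  34:3143  35:1135  36:2721  37:1276  38:2666  39:2596
  40:947  41:575  42:2845  43:1629  44:852  45:2855  46:1389  47:3283
  48:1104  49:136  50:65  51:1769  52:821  53:270  54:178  55:2386
  56:2658  57:2788
Giant step factor: 3305^(-58) ≡ 371 (mod 3329).
Scan 2010·371^i mod 3329 for i = 0, 1, …:
  i=0: 2010   i=1: 14   i=2: 1865   i=3: 2812
  i=4: 1275   i=5: 307   i=6: 711   i=7: 790
  i=8: 138   i=9: 1263     …   i=13: 826
  i=14: 178
Match at i=14, j=54: e = 14·58 + 54 = 866.

866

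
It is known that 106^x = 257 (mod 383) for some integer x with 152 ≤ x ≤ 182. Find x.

165

Compute 106^152 mod 383 = 73, then multiply by 106 repeatedly:
  106^152=73  106^153=78  106^154=225  106^155=104  106^156=300
  106^157=11  106^158=17  106^159=270  106^160=278  106^161=360
  106^162=243  106^163=97  106^164=324  106^165=257
Found 257 at exponent 165.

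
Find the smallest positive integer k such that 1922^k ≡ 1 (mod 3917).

3916

The order of 1922 must divide p − 1 = 3916 = 2^2 · 11 · 89.
Divisors: 1, 2, 4, 11, 22, 44, 89, 178, 356, 979, 1958, 3916.
Check each in increasing order: 1922^1 ≡ 1922;  1922^2 ≡ 353;  1922^4 ≡ 3182;  1922^11 ≡ 1531;  1922^22 ≡ 1595;  1922^44 ≡ 1892;  1922^89 ≡ 1633;  1922^178 ≡ 3129;  1922^356 ≡ 2058;  1922^979 ≡ 835;  1922^1958 ≡ 3916;  1922^3916 ≡ 1.
Smallest exponent giving 1 is 3916.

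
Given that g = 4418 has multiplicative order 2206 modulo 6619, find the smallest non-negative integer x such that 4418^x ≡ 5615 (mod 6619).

Baby-step giant-step with m = ceil(sqrt(2206)) = 47.
Baby table (4418^j mod 6619 for j=0..46):
  0:1  1:4418  2:5912  3:642  4:3424  5:2817  6:1786  7:700
  8:1527  9:1525  10:5927  11:722  12:6057  13:5828  14:194  15:3241
  16:1841  17:5406  18:2356  19:3740  20:2296  21:3420  22:5002  23:4614
  24:4751  25:1069  26:3495  27:5402  28:4541  29:6568  30:6347  31:2962
  32:353  33:4089  34:1951  35:1580  36:4014  37:1551  38:1653  39:2197
  40:2892  41:2186  42:627  43:3344  44:184  45:5394  46:2292
Giant step factor: 4418^(-47) ≡ 1064 (mod 6619).
Scan 5615·1064^i mod 6619 for i = 0, 1, …:
  i=0: 5615   i=1: 4022   i=2: 3534   i=3: 584
  i=4: 5809   i=5: 5249   i=6: 5119   i=7: 5798
  i=8: 164   i=9: 2402     …   i=15: 767
  i=16: 1951
Match at i=16, j=34: x = 16·47 + 34 = 786.

786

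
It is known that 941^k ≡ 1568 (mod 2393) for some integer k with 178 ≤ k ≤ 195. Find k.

182

Compute 941^178 mod 2393 = 2249, then multiply by 941 repeatedly:
  941^178=2249  941^179=897  941^180=1741  941^181=1469  941^182=1568
Found 1568 at exponent 182.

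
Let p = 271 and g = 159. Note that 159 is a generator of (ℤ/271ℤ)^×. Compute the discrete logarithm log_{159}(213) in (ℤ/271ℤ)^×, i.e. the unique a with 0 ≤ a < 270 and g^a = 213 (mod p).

68

Baby-step giant-step with m = ceil(sqrt(270)) = 17.
Baby table (159^j mod 271 for j=0..16):
  0:1  1:159  2:78  3:207  4:122  5:157  6:31  7:51
  8:250  9:184  10:259  11:260  12:148  13:226  14:162  15:13
  16:170
Giant step factor: 159^(-17) ≡ 120 (mod 271).
Scan 213·120^i mod 271 for i = 0, 1, …:
  i=0: 213   i=1: 86   i=2: 22   i=3: 201
  i=4: 1
Match at i=4, j=0: a = 4·17 + 0 = 68.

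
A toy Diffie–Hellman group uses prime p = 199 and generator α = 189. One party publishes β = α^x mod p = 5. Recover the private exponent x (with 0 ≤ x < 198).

Baby-step giant-step with m = ceil(sqrt(198)) = 15.
Baby table (189^j mod 199 for j=0..14):
  0:1  1:189  2:100  3:194  4:50  5:97  6:25  7:148
  8:112  9:74  10:56  11:37  12:28  13:118  14:14
Giant step factor: 189^(-15) ≡ 27 (mod 199).
Scan 5·27^i mod 199 for i = 0, 1, …:
  i=0: 5   i=1: 135   i=2: 63   i=3: 109
  i=4: 157   i=5: 60   i=6: 28
Match at i=6, j=12: x = 6·15 + 12 = 102.

102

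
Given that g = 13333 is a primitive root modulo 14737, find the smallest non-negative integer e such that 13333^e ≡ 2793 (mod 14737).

13719

Baby-step giant-step with m = ceil(sqrt(14736)) = 122.
Baby table (13333^j mod 14737 for j=0..121):
  0:1  1:13333  2:11195  3:6599  4:4577  5:13961  6:13703  7:7510
  8:7652  9:14602  10:12696  11:6586  12:8092  13:1059  14:1601  15:6957
  16:3003  17:13307  18:3488  19:10269  20:9847  21:12855  22:4405  23:4920
  24:3973  25:7231  26:1469  27:704  28:13700  29:11722  30:3541  31:9542
  32:13702  33:8914  34:11194  35:8003  36:8119  37:7362  38:9126  39:8286
  40:8686  41:7092  42:5044  43:6721  44:10133  45:9210  46:8246  47:5898
  48:1402  49:6350  50:485  51:11699  52:6359  53:2586  54:9295  55:6802
  56:14305  57:2311  58:12233  59:8210  60:12231  61:11018  62:4578  63:12557
  64:10161  65:14109  66:12229  67:13826  68:11662  69:14096  70:1007  71:924
  72:14297  73:13543  74:11095  75:14366  76:5089  77:2489  78:12850  79:11425
  80:7893  81:452  82:13820  83:5349  84:5874  85:5624  86:2936  87:4216
  88:5010  89:10246  90:12665  91:5899  92:14735  93:2808  94:7084  95:1539
  96:5583  97:1552  98:2068  99:14454  100:14170  101:270  102:4082  103:1565
  104:13290  105:12619  106:11535  107:823  108:8731  109:2860  110:7761  111:8936
  112:9780  113:3764  114:5927  115:4897  116:6791  117:275  118:11799  119:13329
  120:2074  121:6030
Giant step factor: 13333^(-122) ≡ 8513 (mod 14737).
Scan 2793·8513^i mod 14737 for i = 0, 1, …:
  i=0: 2793   i=1: 6028   i=2: 2130   i=3: 6180
  i=4: 13987   i=5: 11108   i=6: 9812   i=7: 240
  i=8: 9414   i=9: 1576     …   i=111: 3489
  i=112: 6802
Match at i=112, j=55: e = 112·122 + 55 = 13719.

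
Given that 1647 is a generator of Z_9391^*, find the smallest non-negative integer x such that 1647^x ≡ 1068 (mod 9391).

7666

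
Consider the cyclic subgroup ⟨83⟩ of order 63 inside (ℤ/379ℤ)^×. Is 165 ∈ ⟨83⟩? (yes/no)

165 ∈ ⟨83⟩ iff 165^63 ≡ 1 (mod 379), since |⟨83⟩| = 63.
165^63 mod 379 = 1.
Since 1 = 1, 165 lies in the subgroup.

yes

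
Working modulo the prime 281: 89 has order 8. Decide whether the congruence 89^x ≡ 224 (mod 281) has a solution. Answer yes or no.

⟨89⟩ has order 8; its elements mod 281 are {1, 53, 60, 89, 192, 221, 228, 280}.
224 is not in this set.

no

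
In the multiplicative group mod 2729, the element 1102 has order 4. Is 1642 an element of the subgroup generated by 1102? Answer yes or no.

⟨1102⟩ has order 4; its elements mod 2729 are {1, 1102, 1627, 2728}.
1642 is not in this set.

no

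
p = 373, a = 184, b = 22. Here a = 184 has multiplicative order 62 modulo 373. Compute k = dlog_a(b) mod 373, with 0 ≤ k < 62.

Successive powers of 184 modulo 373:
  184^0=1  184^1=184  184^2=286  184^3=31  184^4=109  184^5=287
  184^6=215  184^7=22
So 184^7 ≡ 22 (mod 373), giving k = 7.

7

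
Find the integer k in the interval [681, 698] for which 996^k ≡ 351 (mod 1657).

681

Compute 996^681 mod 1657 = 351, then multiply by 996 repeatedly:
  996^681=351
Found 351 at exponent 681.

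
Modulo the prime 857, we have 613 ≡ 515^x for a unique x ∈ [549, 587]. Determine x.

Compute 515^549 mod 857 = 654, then multiply by 515 repeatedly:
  515^549=654  515^550=9  515^551=350  515^552=280  515^553=224
  515^554=522  515^555=589  515^556=814  515^557=137  515^558=281
  515^559=739  515^560=77  515^561=233  515^562=15  515^563=12
  515^564=181  515^565=659  515^566=13  515^567=696  515^568=214
  515^569=514  515^570=754  515^571=89  515^572=414  515^573=674
  515^574=25  515^575=20  515^576=16  515^577=527  515^578=593
  515^579=303  515^580=71  515^581=571  515^582=114  515^583=434
  515^584=690  515^585=552  515^586=613
Found 613 at exponent 586.

586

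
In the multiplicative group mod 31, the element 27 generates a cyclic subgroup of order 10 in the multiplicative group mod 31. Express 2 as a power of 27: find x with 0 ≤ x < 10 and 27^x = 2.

8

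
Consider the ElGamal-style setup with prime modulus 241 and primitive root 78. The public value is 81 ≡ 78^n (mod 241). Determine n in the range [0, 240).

Baby-step giant-step with m = ceil(sqrt(240)) = 16.
Baby table (78^j mod 241 for j=0..15):
  0:1  1:78  2:59  3:23  4:107  5:152  6:47  7:51
  8:122  9:117  10:209  11:155  12:40  13:228  14:191  15:197
Giant step factor: 78^(-16) ≡ 54 (mod 241).
Scan 81·54^i mod 241 for i = 0, 1, …:
  i=0: 81   i=1: 36   i=2: 16   i=3: 141
  i=4: 143   i=5: 10   i=6: 58   i=7: 240
  i=8: 187   i=9: 217     …   i=13: 154
  i=14: 122
Match at i=14, j=8: n = 14·16 + 8 = 232.

232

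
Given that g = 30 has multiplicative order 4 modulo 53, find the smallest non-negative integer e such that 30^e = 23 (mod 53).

3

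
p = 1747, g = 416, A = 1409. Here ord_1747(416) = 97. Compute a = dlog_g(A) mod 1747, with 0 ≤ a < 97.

Successive powers of 416 modulo 1747:
  416^0=1  416^1=416  416^2=103  416^3=920  416^4=127  416^5=422
  416^6=852  416^7=1538  416^8=406  416^9=1184  416^10=1637  416^11=1409
So 416^11 ≡ 1409 (mod 1747), giving a = 11.

11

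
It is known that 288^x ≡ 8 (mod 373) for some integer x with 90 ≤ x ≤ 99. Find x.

99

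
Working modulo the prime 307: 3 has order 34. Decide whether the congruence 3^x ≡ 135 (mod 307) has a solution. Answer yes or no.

no

135 ∈ ⟨3⟩ iff 135^34 ≡ 1 (mod 307), since |⟨3⟩| = 34.
135^34 mod 307 = 287.
Since 287 ≠ 1, 135 does not lie in the subgroup.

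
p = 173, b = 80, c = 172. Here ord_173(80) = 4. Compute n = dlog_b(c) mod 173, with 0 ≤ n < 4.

Successive powers of 80 modulo 173:
  80^0=1  80^1=80  80^2=172
So 80^2 ≡ 172 (mod 173), giving n = 2.

2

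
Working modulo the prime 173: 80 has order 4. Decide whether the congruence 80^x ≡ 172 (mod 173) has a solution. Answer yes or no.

yes

⟨80⟩ has order 4; its elements mod 173 are {1, 80, 93, 172}.
172 is in this set.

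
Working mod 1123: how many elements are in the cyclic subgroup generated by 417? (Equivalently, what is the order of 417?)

The order of 417 must divide p − 1 = 1122 = 2 · 3 · 11 · 17.
Divisors: 1, 2, 3, 6, 11, 17, 22, 33, 34, 51, 66, 102, 187, 374, 561, 1122.
Check each in increasing order: 417^1 ≡ 417;  417^2 ≡ 947;  417^3 ≡ 726;  417^6 ≡ 389;  417^11 ≡ 239;  417^17 ≡ 885;  417^22 ≡ 971;  417^33 ≡ 731;  417^34 ≡ 494;  417^51 ≡ 343;  417^66 ≡ 936;  417^102 ≡ 857;  417^187 ≡ 33;  417^374 ≡ 1089;  417^561 ≡ 1.
Smallest exponent giving 1 is 561.

561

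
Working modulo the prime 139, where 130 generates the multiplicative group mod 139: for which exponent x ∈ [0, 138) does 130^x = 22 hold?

Baby-step giant-step with m = ceil(sqrt(138)) = 12.
Baby table (130^j mod 139 for j=0..11):
  0:1  1:130  2:81  3:105  4:28  5:26  6:44  7:21
  8:89  9:33  10:120  11:32
Giant step factor: 130^(-12) ≡ 125 (mod 139).
Scan 22·125^i mod 139 for i = 0, 1, …:
  i=0: 22   i=1: 109   i=2: 3   i=3: 97
  i=4: 32
Match at i=4, j=11: x = 4·12 + 11 = 59.

59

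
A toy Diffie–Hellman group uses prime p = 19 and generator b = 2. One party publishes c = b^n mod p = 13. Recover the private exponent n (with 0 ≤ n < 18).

5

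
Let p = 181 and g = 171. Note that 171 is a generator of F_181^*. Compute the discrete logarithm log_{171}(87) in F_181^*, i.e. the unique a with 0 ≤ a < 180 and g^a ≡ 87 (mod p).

Baby-step giant-step with m = ceil(sqrt(180)) = 14.
Baby table (171^j mod 181 for j=0..13):
  0:1  1:171  2:100  3:86  4:45  5:93  6:156  7:69
  8:34  9:22  10:142  11:28  12:82  13:85
Giant step factor: 171^(-14) ≡ 79 (mod 181).
Scan 87·79^i mod 181 for i = 0, 1, …:
  i=0: 87   i=1: 176   i=2: 148   i=3: 108
  i=4: 25   i=5: 165   i=6: 3   i=7: 56
  i=8: 80   i=9: 166   i=10: 82
Match at i=10, j=12: a = 10·14 + 12 = 152.

152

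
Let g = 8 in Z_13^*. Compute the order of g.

The order of 8 must divide p − 1 = 12 = 2^2 · 3.
Divisors: 1, 2, 3, 4, 6, 12.
Check each in increasing order: 8^1 ≡ 8;  8^2 ≡ 12;  8^3 ≡ 5;  8^4 ≡ 1.
Smallest exponent giving 1 is 4.

4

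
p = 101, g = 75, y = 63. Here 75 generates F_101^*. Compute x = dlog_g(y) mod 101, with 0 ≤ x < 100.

91

Baby-step giant-step with m = ceil(sqrt(100)) = 10.
Baby table (75^j mod 101 for j=0..9):
  0:1  1:75  2:70  3:99  4:52  5:62  6:4  7:98
  8:78  9:93
Giant step factor: 75^(-10) ≡ 17 (mod 101).
Scan 63·17^i mod 101 for i = 0, 1, …:
  i=0: 63   i=1: 61   i=2: 27   i=3: 55
  i=4: 26   i=5: 38   i=6: 40   i=7: 74
  i=8: 46   i=9: 75
Match at i=9, j=1: x = 9·10 + 1 = 91.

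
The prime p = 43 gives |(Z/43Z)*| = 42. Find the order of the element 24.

The order of 24 must divide p − 1 = 42 = 2 · 3 · 7.
Divisors: 1, 2, 3, 6, 7, 14, 21, 42.
Check each in increasing order: 24^1 ≡ 24;  24^2 ≡ 17;  24^3 ≡ 21;  24^6 ≡ 11;  24^7 ≡ 6;  24^14 ≡ 36;  24^21 ≡ 1.
Smallest exponent giving 1 is 21.

21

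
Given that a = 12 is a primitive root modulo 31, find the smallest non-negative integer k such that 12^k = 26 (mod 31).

Successive powers of 12 modulo 31:
  12^0=1  12^1=12  12^2=20  12^3=23  12^4=28  12^5=26
So 12^5 ≡ 26 (mod 31), giving k = 5.

5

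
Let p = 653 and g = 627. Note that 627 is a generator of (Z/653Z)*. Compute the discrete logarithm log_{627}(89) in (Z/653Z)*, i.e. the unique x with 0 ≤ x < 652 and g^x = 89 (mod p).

439

Baby-step giant-step with m = ceil(sqrt(652)) = 26.
Baby table (627^j mod 653 for j=0..25):
  0:1  1:627  2:23  3:55  4:529  5:612  6:413  7:363
  8:357  9:513  10:375  11:45  12:136  13:382  14:516  15:297
  16:114  17:301  18:10  19:393  20:230  21:550  22:66  23:243
  24:212  25:365
Giant step factor: 627^(-26) ≡ 167 (mod 653).
Scan 89·167^i mod 653 for i = 0, 1, …:
  i=0: 89   i=1: 497   i=2: 68   i=3: 255
  i=4: 140   i=5: 525   i=6: 173   i=7: 159
  i=8: 433   i=9: 481     …   i=15: 326
  i=16: 243
Match at i=16, j=23: x = 16·26 + 23 = 439.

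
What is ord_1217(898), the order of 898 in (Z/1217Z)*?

The order of 898 must divide p − 1 = 1216 = 2^6 · 19.
Divisors: 1, 2, 4, 8, 16, 19, 32, 38, 64, 76, 152, 304, 608, 1216.
Check each in increasing order: 898^1 ≡ 898;  898^2 ≡ 750;  898^4 ≡ 246;  898^8 ≡ 883;  898^16 ≡ 809;  898^19 ≡ 864;  898^32 ≡ 952;  898^38 ≡ 475;  898^64 ≡ 856;  898^76 ≡ 480;  898^152 ≡ 387;  898^304 ≡ 78;  898^608 ≡ 1216;  898^1216 ≡ 1.
Smallest exponent giving 1 is 1216.

1216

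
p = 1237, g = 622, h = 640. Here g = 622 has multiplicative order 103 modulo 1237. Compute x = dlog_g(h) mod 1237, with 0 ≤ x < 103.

Baby-step giant-step with m = ceil(sqrt(103)) = 11.
Baby table (622^j mod 1237 for j=0..10):
  0:1  1:622  2:940  3:816  4:382  5:100  6:350  7:1225
  8:1195  9:1090  10:104
Giant step factor: 622^(-11) ≡ 418 (mod 1237).
Scan 640·418^i mod 1237 for i = 0, 1, …:
  i=0: 640   i=1: 328   i=2: 1034   i=3: 499
  i=4: 766   i=5: 1042   i=6: 132   i=7: 748
  i=8: 940
Match at i=8, j=2: x = 8·11 + 2 = 90.

90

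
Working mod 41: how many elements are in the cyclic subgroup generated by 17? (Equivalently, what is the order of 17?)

40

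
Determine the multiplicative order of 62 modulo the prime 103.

102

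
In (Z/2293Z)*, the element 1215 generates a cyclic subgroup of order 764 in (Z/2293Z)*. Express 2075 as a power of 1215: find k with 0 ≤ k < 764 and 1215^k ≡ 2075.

289

Baby-step giant-step with m = ceil(sqrt(764)) = 28.
Baby table (1215^j mod 2293 for j=0..27):
  0:1  1:1215  2:1826  3:1259  4:254  5:1348  6:618  7:1059
  8:312  9:735  10:1048  11:705  12:1286  13:957  14:204  15:216
  16:1038  17:20  18:1370  19:2125  20:2250  21:494  22:1737  23:895
  24:543  25:1654  26:942  27:323
Giant step factor: 1215^(-28) ≡ 999 (mod 2293).
Scan 2075·999^i mod 2293 for i = 0, 1, …:
  i=0: 2075   i=1: 53   i=2: 208   i=3: 1422
  i=4: 1211   i=5: 1378   i=6: 822   i=7: 284
  i=8: 1677   i=9: 1433   i=10: 735
Match at i=10, j=9: k = 10·28 + 9 = 289.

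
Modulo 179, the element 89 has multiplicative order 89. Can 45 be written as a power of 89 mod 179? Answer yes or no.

45 ∈ ⟨89⟩ iff 45^89 ≡ 1 (mod 179), since |⟨89⟩| = 89.
45^89 mod 179 = 1.
Since 1 = 1, 45 lies in the subgroup.

yes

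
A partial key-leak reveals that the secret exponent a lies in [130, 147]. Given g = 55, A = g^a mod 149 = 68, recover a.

134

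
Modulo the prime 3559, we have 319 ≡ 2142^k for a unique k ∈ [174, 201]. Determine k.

201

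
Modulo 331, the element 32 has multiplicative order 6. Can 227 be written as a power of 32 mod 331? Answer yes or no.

⟨32⟩ has order 6; its elements mod 331 are {1, 31, 32, 299, 300, 330}.
227 is not in this set.

no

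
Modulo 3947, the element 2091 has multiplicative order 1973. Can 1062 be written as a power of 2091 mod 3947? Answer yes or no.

1062 ∈ ⟨2091⟩ iff 1062^1973 ≡ 1 (mod 3947), since |⟨2091⟩| = 1973.
1062^1973 mod 3947 = 1.
Since 1 = 1, 1062 lies in the subgroup.

yes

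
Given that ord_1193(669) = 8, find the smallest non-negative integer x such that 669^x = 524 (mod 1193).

5

Successive powers of 669 modulo 1193:
  669^0=1  669^1=669  669^2=186  669^3=362  669^4=1192  669^5=524
So 669^5 ≡ 524 (mod 1193), giving x = 5.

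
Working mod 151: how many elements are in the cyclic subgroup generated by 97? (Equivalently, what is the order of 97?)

75

The order of 97 must divide p − 1 = 150 = 2 · 3 · 5^2.
Divisors: 1, 2, 3, 5, 6, 10, 15, 25, 30, 50, 75, 150.
Check each in increasing order: 97^1 ≡ 97;  97^2 ≡ 47;  97^3 ≡ 29;  97^5 ≡ 4;  97^6 ≡ 86;  97^10 ≡ 16;  97^15 ≡ 64;  97^25 ≡ 118;  97^30 ≡ 19;  97^50 ≡ 32;  97^75 ≡ 1.
Smallest exponent giving 1 is 75.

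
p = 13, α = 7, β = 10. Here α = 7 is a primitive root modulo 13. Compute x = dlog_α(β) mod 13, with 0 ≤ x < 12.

2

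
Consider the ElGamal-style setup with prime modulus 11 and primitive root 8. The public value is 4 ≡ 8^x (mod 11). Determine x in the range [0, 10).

Successive powers of 8 modulo 11:
  8^0=1  8^1=8  8^2=9  8^3=6  8^4=4
So 8^4 ≡ 4 (mod 11), giving x = 4.

4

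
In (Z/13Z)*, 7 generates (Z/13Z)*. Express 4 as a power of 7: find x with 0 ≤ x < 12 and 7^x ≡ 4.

10

Successive powers of 7 modulo 13:
  7^0=1  7^1=7  7^2=10  7^3=5  7^4=9  7^5=11
  7^6=12  7^7=6  7^8=3  7^9=8  7^10=4
So 7^10 ≡ 4 (mod 13), giving x = 10.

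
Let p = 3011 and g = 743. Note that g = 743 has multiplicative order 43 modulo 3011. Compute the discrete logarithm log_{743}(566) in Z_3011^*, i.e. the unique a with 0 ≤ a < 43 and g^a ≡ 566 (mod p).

Successive powers of 743 modulo 3011:
  743^0=1  743^1=743  743^2=1036  743^3=1943  743^4=1380  743^5=1600
  743^6=2466  743^7=1550  743^8=1448  743^9=937  743^10=650  743^11=1190
  743^12=1947  743^13=1341  743^14=2733  743^15=1205  743^16=1048  743^17=1826
  743^18=1768  743^19=828  743^20=960  743^21=2684  743^22=930  743^23=1471
  743^24=2971  743^25=390  743^26=714  743^27=566
So 743^27 ≡ 566 (mod 3011), giving a = 27.

27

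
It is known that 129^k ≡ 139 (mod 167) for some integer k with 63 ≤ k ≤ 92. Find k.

63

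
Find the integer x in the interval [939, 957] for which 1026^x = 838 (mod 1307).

947

Compute 1026^939 mod 1307 = 739, then multiply by 1026 repeatedly:
  1026^939=739  1026^940=154  1026^941=1164  1026^942=973  1026^943=1057
  1026^944=979  1026^945=678  1026^946=304  1026^947=838
Found 838 at exponent 947.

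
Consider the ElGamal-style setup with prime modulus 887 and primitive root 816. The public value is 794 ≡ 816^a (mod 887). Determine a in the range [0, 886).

578

Baby-step giant-step with m = ceil(sqrt(886)) = 30.
Baby table (816^j mod 887 for j=0..29):
  0:1  1:816  2:606  3:437  4:18  5:496  6:264  7:770
  8:324  9:58  10:317  11:555  12:510  13:157  14:384  15:233
  16:310  17:165  18:703  19:646  20:258  21:309  22:236  23:97
  24:209  25:240  26:700  27:859  28:214  29:772
Giant step factor: 816^(-30) ≡ 463 (mod 887).
Scan 794·463^i mod 887 for i = 0, 1, …:
  i=0: 794   i=1: 404   i=2: 782   i=3: 170
  i=4: 654   i=5: 335   i=6: 767   i=7: 321
  i=8: 494   i=9: 763     …   i=18: 426
  i=19: 324
Match at i=19, j=8: a = 19·30 + 8 = 578.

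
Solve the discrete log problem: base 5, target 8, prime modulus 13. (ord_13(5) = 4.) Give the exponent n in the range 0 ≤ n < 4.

3

Successive powers of 5 modulo 13:
  5^0=1  5^1=5  5^2=12  5^3=8
So 5^3 ≡ 8 (mod 13), giving n = 3.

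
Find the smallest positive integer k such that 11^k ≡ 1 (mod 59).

The order of 11 must divide p − 1 = 58 = 2 · 29.
Divisors: 1, 2, 29, 58.
Check each in increasing order: 11^1 ≡ 11;  11^2 ≡ 3;  11^29 ≡ 58;  11^58 ≡ 1.
Smallest exponent giving 1 is 58.

58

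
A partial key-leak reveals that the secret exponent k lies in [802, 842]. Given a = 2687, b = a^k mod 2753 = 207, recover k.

828

Compute 2687^802 mod 2753 = 722, then multiply by 2687 repeatedly:
  2687^802=722  2687^803=1902  2687^804=1106  2687^805=1335  2687^806=2739
  2687^807=924  2687^808=2335  2687^809=58  2687^810=1678  2687^811=2125
  2687^812=153  2687^813=914  2687^814=242  2687^815=546  2687^816=2506
  2687^817=2537  2687^818=491  2687^819=630  2687^820=2468  2687^821=2292
  2687^822=143  2687^823=1574  2687^824=730  2687^825=1374  2687^826=165
  2687^827=122  2687^828=207
Found 207 at exponent 828.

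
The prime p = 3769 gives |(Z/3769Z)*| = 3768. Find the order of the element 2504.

The order of 2504 must divide p − 1 = 3768 = 2^3 · 3 · 157.
Divisors: 1, 2, 3, 4, 6, 8, 12, 24, 157, 314, 471, 628, 942, 1256, 1884, 3768.
Check each in increasing order: 2504^1 ≡ 2504;  2504^2 ≡ 2169;  2504^3 ≡ 47;  2504^4 ≡ 849;  2504^6 ≡ 2209;  2504^8 ≡ 922;  2504^12 ≡ 2595;  2504^24 ≡ 2591;  2504^157 ≡ 464;  2504^314 ≡ 463;  2504^471 ≡ 3768;  2504^628 ≡ 3305;  2504^942 ≡ 1.
Smallest exponent giving 1 is 942.

942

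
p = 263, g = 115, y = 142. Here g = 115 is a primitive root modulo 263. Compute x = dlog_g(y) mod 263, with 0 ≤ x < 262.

43

Baby-step giant-step with m = ceil(sqrt(262)) = 17.
Baby table (115^j mod 263 for j=0..16):
  0:1  1:115  2:75  3:209  4:102  5:158  6:23  7:15
  8:147  9:73  10:242  11:215  12:3  13:82  14:225  15:101
  16:43
Giant step factor: 115^(-17) ≡ 177 (mod 263).
Scan 142·177^i mod 263 for i = 0, 1, …:
  i=0: 142   i=1: 149   i=2: 73
Match at i=2, j=9: x = 2·17 + 9 = 43.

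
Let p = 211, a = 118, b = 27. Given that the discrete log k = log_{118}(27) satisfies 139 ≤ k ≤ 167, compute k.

153

Compute 118^139 mod 211 = 41, then multiply by 118 repeatedly:
  118^139=41  118^140=196  118^141=129  118^142=30  118^143=164
  118^144=151  118^145=94  118^146=120  118^147=23  118^148=182
  118^149=165  118^150=58  118^151=92  118^152=95  118^153=27
Found 27 at exponent 153.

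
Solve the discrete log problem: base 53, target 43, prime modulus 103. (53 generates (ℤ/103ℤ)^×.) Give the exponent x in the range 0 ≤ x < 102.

5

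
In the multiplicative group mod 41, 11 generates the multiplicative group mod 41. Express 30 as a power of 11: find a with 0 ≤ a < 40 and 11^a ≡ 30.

21

Successive powers of 11 modulo 41:
  11^0=1  11^1=11  11^2=39  11^3=19  11^4=4  11^5=3
  11^6=33  11^7=35  11^8=16  11^9=12  11^10=9  11^11=17
  11^12=23  11^13=7  11^14=36  11^15=27  11^16=10  11^17=28
  11^18=21  11^19=26  11^20=40  11^21=30
So 11^21 ≡ 30 (mod 41), giving a = 21.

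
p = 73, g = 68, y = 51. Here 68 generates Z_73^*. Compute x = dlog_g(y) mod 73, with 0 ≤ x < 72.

63

Baby-step giant-step with m = ceil(sqrt(72)) = 9.
Baby table (68^j mod 73 for j=0..8):
  0:1  1:68  2:25  3:21  4:41  5:14  6:3  7:58
  8:2
Giant step factor: 68^(-9) ≡ 51 (mod 73).
Scan 51·51^i mod 73 for i = 0, 1, …:
  i=0: 51   i=1: 46   i=2: 10   i=3: 72
  i=4: 22   i=5: 27   i=6: 63   i=7: 1
Match at i=7, j=0: x = 7·9 + 0 = 63.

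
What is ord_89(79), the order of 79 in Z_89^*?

44

The order of 79 must divide p − 1 = 88 = 2^3 · 11.
Divisors: 1, 2, 4, 8, 11, 22, 44, 88.
Check each in increasing order: 79^1 ≡ 79;  79^2 ≡ 11;  79^4 ≡ 32;  79^8 ≡ 45;  79^11 ≡ 34;  79^22 ≡ 88;  79^44 ≡ 1.
Smallest exponent giving 1 is 44.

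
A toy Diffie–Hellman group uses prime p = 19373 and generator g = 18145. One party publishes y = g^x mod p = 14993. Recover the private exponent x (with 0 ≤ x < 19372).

17333

Baby-step giant-step with m = ceil(sqrt(19372)) = 140.
Baby table (18145^j mod 19373 for j=0..139):
  0:1  1:18145  2:16263  3:2599  4:4973  5:15024  6:12997  7:3036
  8:10781  9:12064  10:5753  11:6461  12:8822  13:15464  14:15121  15:10119
  16:11334  17:11035  18:10120  19:10106  20:7925  21:12719  22:15079  23:3576
  24:6343  25:18115  26:14357  27:18407  28:4495  29:1445  30:7856  31:586
  32:16566  33:17975  34:11920  35:8228  36:8722  37:2653  38:16153  39:2068
  40:17732  41:356  42:8411  43:16474  44:14713  45:7445  46:1596  47:16158
  48:15301  49:2182  50:13351  51:13903  52:14102  53:2206  54:3252  55:16755
  56:18359  57:5320  58:15114  59:18715  60:13731  61:12215  62:14055  63:1803
  64:13811  65:10840  66:17104  67:15993  68:4818  69:11634  70:10722  71:7024
  72:14886  73:8104  74:6010  75:833  76:3845  77:5352  78:14564  79:16060
  80:34  81:16367  82:10498  83:10874  84:14098  85:7118  86:15692  87:6359
  88:17840  89:3343  90:1872  91:6571  92:9353  93:2705  94:10416  95:14705
  96:17269  97:7103  98:14739  99:14263  100:17601  101:6240  102:8988  103:5346
  104:2559  105:15347  106:3813  107:5902  108:17219  109:10384  110:15255  111:551
  112:1427  113:10587  114:17820  115:8530  116:5953  117:12710  118:6758  119:12193
  120:2325  121:12104  122:14752  123:17672  124:15917  125:1281  126:15518  127:6928
  128:16536  129:16069  130:8355  131:7750  132:14516  133:16885  134:13703  135:7853
  136:4270  137:6523  138:10178  139:16374
Giant step factor: 18145^(-140) ≡ 3677 (mod 19373).
Scan 14993·3677^i mod 19373 for i = 0, 1, …:
  i=0: 14993   i=1: 13076   i=2: 16039   i=3: 3991
  i=4: 9546   i=5: 16139   i=6: 3604   i=7: 776
  i=8: 5521   i=9: 17186     …   i=122: 7927
  i=123: 10587
Match at i=123, j=113: x = 123·140 + 113 = 17333.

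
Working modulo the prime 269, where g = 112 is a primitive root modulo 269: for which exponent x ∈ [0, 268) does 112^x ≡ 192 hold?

5

Successive powers of 112 modulo 269:
  112^0=1  112^1=112  112^2=170  112^3=210  112^4=117  112^5=192
So 112^5 ≡ 192 (mod 269), giving x = 5.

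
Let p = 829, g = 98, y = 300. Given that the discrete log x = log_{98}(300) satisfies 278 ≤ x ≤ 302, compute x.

298

Compute 98^278 mod 829 = 108, then multiply by 98 repeatedly:
  98^278=108  98^279=636  98^280=153  98^281=72  98^282=424
  98^283=102  98^284=48  98^285=559  98^286=68  98^287=32
  98^288=649  98^289=598  98^290=574  98^291=709  98^292=675
  98^293=659  98^294=749  98^295=450  98^296=163  98^297=223
  98^298=300
Found 300 at exponent 298.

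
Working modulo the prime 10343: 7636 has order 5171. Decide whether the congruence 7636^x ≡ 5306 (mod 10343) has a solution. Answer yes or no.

5306 ∈ ⟨7636⟩ iff 5306^5171 ≡ 1 (mod 10343), since |⟨7636⟩| = 5171.
5306^5171 mod 10343 = 1.
Since 1 = 1, 5306 lies in the subgroup.

yes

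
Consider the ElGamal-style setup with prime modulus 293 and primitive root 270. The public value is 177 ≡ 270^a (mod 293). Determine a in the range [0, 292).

Baby-step giant-step with m = ceil(sqrt(292)) = 18.
Baby table (270^j mod 293 for j=0..17):
  0:1  1:270  2:236  3:139  4:26  5:281  6:276  7:98
  8:90  9:274  10:144  11:204  12:289  13:92  14:228  15:30
  16:189  17:48
Giant step factor: 270^(-18) ≡ 237 (mod 293).
Scan 177·237^i mod 293 for i = 0, 1, …:
  i=0: 177   i=1: 50   i=2: 130   i=3: 45
  i=4: 117   i=5: 187   i=6: 76   i=7: 139
Match at i=7, j=3: a = 7·18 + 3 = 129.

129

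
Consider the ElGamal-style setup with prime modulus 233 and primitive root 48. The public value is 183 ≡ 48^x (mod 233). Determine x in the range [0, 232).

Baby-step giant-step with m = ceil(sqrt(232)) = 16.
Baby table (48^j mod 233 for j=0..15):
  0:1  1:48  2:207  3:150  4:210  5:61  6:132  7:45
  8:63  9:228  10:226  11:130  12:182  13:115  14:161  15:39
Giant step factor: 48^(-16) ≡ 204 (mod 233).
Scan 183·204^i mod 233 for i = 0, 1, …:
  i=0: 183   i=1: 52   i=2: 123   i=3: 161
Match at i=3, j=14: x = 3·16 + 14 = 62.

62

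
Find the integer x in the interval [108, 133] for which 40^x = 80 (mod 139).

108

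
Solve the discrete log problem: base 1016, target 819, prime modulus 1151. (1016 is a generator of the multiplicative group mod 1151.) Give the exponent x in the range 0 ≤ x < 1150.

371

Baby-step giant-step with m = ceil(sqrt(1150)) = 34.
Baby table (1016^j mod 1151 for j=0..33):
  0:1  1:1016  2:960  3:463  4:800  5:194  6:283  7:929
  8:44  9:966  10:804  11:805  12:670  13:479  14:942  15:591
  16:785  17:1068  18:846  19:890  20:705  21:358  22:12  23:682
  24:10  25:952  26:392  27:26  28:1094  29:789  30:528  31:82
  32:440  33:452
Giant step factor: 1016^(-34) ≡ 677 (mod 1151).
Scan 819·677^i mod 1151 for i = 0, 1, …:
  i=0: 819   i=1: 832   i=2: 425   i=3: 1126
  i=4: 340   i=5: 1131   i=6: 272   i=7: 1135
  i=8: 678   i=9: 908   i=10: 82
Match at i=10, j=31: x = 10·34 + 31 = 371.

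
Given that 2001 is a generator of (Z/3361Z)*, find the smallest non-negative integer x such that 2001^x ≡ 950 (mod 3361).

Baby-step giant-step with m = ceil(sqrt(3360)) = 58.
Baby table (2001^j mod 3361 for j=0..57):
  0:1  1:2001  2:1050  3:425  4:92  5:2598  6:2492  7:2129
  8:1742  9:385  10:716  11:930  12:2297  13:1810  14:2013  15:1535
  16:2942  17:1831  18:341  19:58  20:1784  21:402  22:1123  23:1975
  24:2800  25:13  26:2486  27:206  28:2164  29:1196  30:164  31:2147
  32:789  33:2480  34:1644  35:2586  36:2007  37:2973  38:3  39:2642
  40:3150  41:1275  42:276  43:1072  44:754  45:3026  46:1865  47:1155
  48:2148  49:2790  50:169  51:2069  52:2678  53:1244  54:2104  55:2132
  56:1023  57:174
Giant step factor: 2001^(-58) ≡ 2652 (mod 3361).
Scan 950·2652^i mod 3361 for i = 0, 1, …:
  i=0: 950   i=1: 2011   i=2: 2626   i=3: 160
  i=4: 834   i=5: 230   i=6: 1619   i=7: 1591
  i=8: 1277   i=9: 2077     …   i=34: 736
  i=35: 2492
Match at i=35, j=6: x = 35·58 + 6 = 2036.

2036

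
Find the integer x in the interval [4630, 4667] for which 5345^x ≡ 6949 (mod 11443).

4632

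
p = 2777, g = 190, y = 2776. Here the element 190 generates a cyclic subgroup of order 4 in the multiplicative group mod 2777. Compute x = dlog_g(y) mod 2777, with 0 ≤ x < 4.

2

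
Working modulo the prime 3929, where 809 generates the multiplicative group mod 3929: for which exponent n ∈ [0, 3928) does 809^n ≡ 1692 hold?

Baby-step giant-step with m = ceil(sqrt(3928)) = 63.
Baby table (809^j mod 3929 for j=0..62):
  0:1  1:809  2:2267  3:3089  4:157  5:1285  6:2309  7:1706
  8:1075  9:1366  10:1045  11:670  12:3757  13:2296  14:2976  15:3036
  16:499  17:2933  18:3610  19:1243  20:3692  21:788  22:994  23:2630
  24:2081  25:1917  26:2827  27:365  28:610  29:2365  30:3791  31:2299
  32:1474  33:1979  34:1908  35:3404  36:3536  37:312  38:952  39:84
  40:1163  41:1836  42:162  43:1401  44:1857  45:1435  46:1860  47:3862
  48:803  49:1342  50:1274  51:1268  52:343  53:2457  54:3568  55:2626
  56:2774  57:707  58:2258  59:3666  60:3328  61:987  62:896
Giant step factor: 809^(-63) ≡ 3014 (mod 3929).
Scan 1692·3014^i mod 3929 for i = 0, 1, …:
  i=0: 1692   i=1: 3775   i=2: 3395   i=3: 1414
  i=4: 2760   i=5: 947   i=6: 1804   i=7: 3449
  i=8: 3081   i=9: 1907     …   i=41: 613
  i=42: 952
Match at i=42, j=38: n = 42·63 + 38 = 2684.

2684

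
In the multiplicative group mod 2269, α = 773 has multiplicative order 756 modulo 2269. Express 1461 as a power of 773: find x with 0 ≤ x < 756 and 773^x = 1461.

Baby-step giant-step with m = ceil(sqrt(756)) = 28.
Baby table (773^j mod 2269 for j=0..27):
  0:1  1:773  2:782  3:932  4:1163  5:475  6:1866  7:1603
  8:245  9:1058  10:994  11:1440  12:1310  13:656  14:1101  15:198
  16:1031  17:544  18:747  19:1105  20:1021  21:1890  22:2003  23:861
  24:736  25:1678  26:1495  27:714
Giant step factor: 773^(-28) ≡ 2130 (mod 2269).
Scan 1461·2130^i mod 2269 for i = 0, 1, …:
  i=0: 1461   i=1: 1131   i=2: 1621   i=3: 1581
  i=4: 334   i=5: 1223   i=6: 178   i=7: 217
  i=8: 1603
Match at i=8, j=7: x = 8·28 + 7 = 231.

231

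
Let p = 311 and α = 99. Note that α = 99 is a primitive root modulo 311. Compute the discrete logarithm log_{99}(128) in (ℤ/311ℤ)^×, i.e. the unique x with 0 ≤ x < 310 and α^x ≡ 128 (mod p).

Baby-step giant-step with m = ceil(sqrt(310)) = 18.
Baby table (99^j mod 311 for j=0..17):
  0:1  1:99  2:160  3:290  4:98  5:61  6:130  7:119
  8:274  9:69  10:300  11:155  12:106  13:231  14:166  15:262
  16:125  17:246
Giant step factor: 99^(-18) ≡ 81 (mod 311).
Scan 128·81^i mod 311 for i = 0, 1, …:
  i=0: 128   i=1: 105   i=2: 108   i=3: 40
  i=4: 130
Match at i=4, j=6: x = 4·18 + 6 = 78.

78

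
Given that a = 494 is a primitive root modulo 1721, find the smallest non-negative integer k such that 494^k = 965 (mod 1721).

1082

Baby-step giant-step with m = ceil(sqrt(1720)) = 42.
Baby table (494^j mod 1721 for j=0..41):
  0:1  1:494  2:1375  3:1176  4:967  5:981  6:1013  7:1332
  8:586  9:356  10:322  11:736  12:453  13:52  14:1594  15:939
  16:917  17:375  18:1103  19:1046  20:424  21:1215  22:1302  23:1255
  24:410  25:1183  26:983  27:280  28:640  29:1217  30:569  31:563
  32:1041  33:1396  34:1224  35:585  36:1583  37:668  38:1281  39:1207
  40:792  41:581
Giant step factor: 494^(-42) ≡ 797 (mod 1721).
Scan 965·797^i mod 1721 for i = 0, 1, …:
  i=0: 965   i=1: 1539   i=2: 1231   i=3: 137
  i=4: 766   i=5: 1268   i=6: 369   i=7: 1523
  i=8: 526   i=9: 1019     …   i=24: 485
  i=25: 1041
Match at i=25, j=32: k = 25·42 + 32 = 1082.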